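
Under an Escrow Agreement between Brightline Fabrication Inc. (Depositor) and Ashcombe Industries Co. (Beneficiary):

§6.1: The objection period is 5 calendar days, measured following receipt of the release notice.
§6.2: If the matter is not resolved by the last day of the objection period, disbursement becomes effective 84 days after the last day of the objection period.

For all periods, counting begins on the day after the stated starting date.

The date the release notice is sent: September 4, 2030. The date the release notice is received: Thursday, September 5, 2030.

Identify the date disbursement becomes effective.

The last day of the objection period: 5 calendar days after September 5, 2030 is September 10, 2030.
The date disbursement becomes effective: September 10, 2030 + 84 days = December 3, 2030.

December 3, 2030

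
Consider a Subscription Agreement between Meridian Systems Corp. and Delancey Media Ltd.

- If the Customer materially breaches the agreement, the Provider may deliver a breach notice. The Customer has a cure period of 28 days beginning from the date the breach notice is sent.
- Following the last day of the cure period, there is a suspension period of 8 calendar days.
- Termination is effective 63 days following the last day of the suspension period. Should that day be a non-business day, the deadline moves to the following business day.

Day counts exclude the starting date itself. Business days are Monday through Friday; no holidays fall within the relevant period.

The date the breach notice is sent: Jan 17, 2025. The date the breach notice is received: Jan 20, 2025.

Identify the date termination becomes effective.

Adding 28 calendar days to Jan 17, 2025 gives Feb 14, 2025, which is the last day of the cure period.
The last day of the suspension period: 8 calendar days after Feb 14, 2025 is Feb 22, 2025.
The date termination becomes effective: Feb 22, 2025 + 63 days = Apr 26, 2025. That falls on a Saturday, so it rolls to the next business day, Monday, Apr 28, 2025.

Apr 28, 2025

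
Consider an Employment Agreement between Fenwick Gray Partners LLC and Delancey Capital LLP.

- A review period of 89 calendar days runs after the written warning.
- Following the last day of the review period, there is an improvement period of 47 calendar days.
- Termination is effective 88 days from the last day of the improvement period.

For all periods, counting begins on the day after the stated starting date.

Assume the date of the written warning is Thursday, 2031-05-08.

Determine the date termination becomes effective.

2031-12-18

The last day of the review period: 2031-05-08 + 89 days = 2031-08-05.
The last day of the improvement period: 2031-08-05 + 47 days = 2031-09-21.
Adding 88 calendar days to 2031-09-21 gives 2031-12-18, which is the date termination becomes effective.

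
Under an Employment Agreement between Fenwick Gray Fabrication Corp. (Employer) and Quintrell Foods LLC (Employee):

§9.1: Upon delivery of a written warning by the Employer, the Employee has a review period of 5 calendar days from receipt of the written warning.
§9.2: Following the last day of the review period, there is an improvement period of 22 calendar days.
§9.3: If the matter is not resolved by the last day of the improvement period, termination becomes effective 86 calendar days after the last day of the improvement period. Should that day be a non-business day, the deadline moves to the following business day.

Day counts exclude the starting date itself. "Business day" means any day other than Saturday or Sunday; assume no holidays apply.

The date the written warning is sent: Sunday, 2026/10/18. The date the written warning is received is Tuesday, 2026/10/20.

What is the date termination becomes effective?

Adding 5 calendar days to 2026/10/20 gives 2026/10/25, which is the last day of the review period.
Adding 22 calendar days to 2026/10/25 gives 2026/11/16, which is the last day of the improvement period.
Adding 86 calendar days to 2026/11/16 gives 2027/02/10, which is the date termination becomes effective. 2027/02/10 is a Wednesday, so no roll-forward applies.

2027/02/10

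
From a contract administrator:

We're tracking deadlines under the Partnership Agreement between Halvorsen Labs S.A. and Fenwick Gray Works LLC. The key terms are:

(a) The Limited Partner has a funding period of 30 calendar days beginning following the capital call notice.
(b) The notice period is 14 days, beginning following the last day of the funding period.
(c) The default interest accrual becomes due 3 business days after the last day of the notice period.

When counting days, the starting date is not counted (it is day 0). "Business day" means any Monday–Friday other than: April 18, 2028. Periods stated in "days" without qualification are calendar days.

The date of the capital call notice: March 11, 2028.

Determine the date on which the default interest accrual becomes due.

April 27, 2028

The last day of the funding period: March 11, 2028 + 30 days = April 10, 2028.
Adding 14 calendar days to April 10, 2028 gives April 24, 2028, which is the last day of the notice period.
From Monday, April 24, 2028, 3 business days (Apr 25, Apr 26, Apr 27, skipping weekends) brings us to Thursday, April 27, 2028, which is the date on which the default interest accrual becomes due.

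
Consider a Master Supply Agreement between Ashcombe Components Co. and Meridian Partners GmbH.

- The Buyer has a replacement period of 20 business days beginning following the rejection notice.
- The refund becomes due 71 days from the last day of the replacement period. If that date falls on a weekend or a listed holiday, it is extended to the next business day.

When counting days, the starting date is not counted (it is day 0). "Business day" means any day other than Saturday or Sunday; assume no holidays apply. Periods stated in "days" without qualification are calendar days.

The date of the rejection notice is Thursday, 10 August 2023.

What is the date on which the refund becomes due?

17 November 2023

From Thursday, 10 August 2023, 20 business days (Aug 11, Aug 14, Aug 15, Aug 16, …, Sep 5, Sep 6, Sep 7, skipping weekends) brings us to Thursday, 7 September 2023, which is the last day of the replacement period.
The date on which the refund becomes due: 7 September 2023 + 71 days = 17 November 2023. 17 November 2023 is a Friday, so no roll-forward applies.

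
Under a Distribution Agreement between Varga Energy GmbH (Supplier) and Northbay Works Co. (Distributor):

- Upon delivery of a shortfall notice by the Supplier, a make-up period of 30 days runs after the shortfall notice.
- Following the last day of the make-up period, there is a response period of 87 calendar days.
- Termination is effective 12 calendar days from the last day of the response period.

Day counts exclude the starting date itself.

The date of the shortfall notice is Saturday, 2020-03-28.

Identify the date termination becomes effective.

The last day of the make-up period: 30 calendar days after 2020-03-28 is 2020-04-27.
The last day of the response period: 87 calendar days after 2020-04-27 is 2020-07-23.
The date termination becomes effective: 2020-07-23 + 12 days = 2020-08-04.

2020-08-04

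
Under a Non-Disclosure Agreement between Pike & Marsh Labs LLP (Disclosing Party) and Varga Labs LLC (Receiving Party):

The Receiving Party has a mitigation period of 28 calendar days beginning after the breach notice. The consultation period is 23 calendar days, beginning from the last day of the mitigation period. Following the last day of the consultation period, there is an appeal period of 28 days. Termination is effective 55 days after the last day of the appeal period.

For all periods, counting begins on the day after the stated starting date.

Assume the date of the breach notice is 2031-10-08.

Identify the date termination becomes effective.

2032-02-19

Adding 28 calendar days to 2031-10-08 gives 2031-11-05, which is the last day of the mitigation period.
The last day of the consultation period: 2031-11-05 + 23 days = 2031-11-28.
The last day of the appeal period: 2031-11-28 + 28 days = 2031-12-26.
The date termination becomes effective: 55 calendar days after 2031-12-26 is 2032-02-19.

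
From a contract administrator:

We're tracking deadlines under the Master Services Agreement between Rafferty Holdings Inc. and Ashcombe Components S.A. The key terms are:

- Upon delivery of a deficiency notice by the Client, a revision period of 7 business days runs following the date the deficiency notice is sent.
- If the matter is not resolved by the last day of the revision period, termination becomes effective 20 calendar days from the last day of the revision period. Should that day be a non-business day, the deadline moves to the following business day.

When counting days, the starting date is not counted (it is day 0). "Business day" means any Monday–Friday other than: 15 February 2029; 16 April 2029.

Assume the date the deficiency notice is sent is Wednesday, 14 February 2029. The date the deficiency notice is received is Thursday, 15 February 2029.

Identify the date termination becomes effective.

19 March 2029

From Wednesday, 14 February 2029, 7 business days (Feb 16, Feb 19, Feb 20, Feb 21, Feb 22, Feb 23, Feb 26, skipping weekends and the listed holiday on Feb 15) brings us to Monday, 26 February 2029, which is the last day of the revision period.
Adding 20 calendar days to 26 February 2029 gives 18 March 2029, which is the date termination becomes effective. That falls on a Sunday, so it rolls to the next business day, Monday, 19 March 2029.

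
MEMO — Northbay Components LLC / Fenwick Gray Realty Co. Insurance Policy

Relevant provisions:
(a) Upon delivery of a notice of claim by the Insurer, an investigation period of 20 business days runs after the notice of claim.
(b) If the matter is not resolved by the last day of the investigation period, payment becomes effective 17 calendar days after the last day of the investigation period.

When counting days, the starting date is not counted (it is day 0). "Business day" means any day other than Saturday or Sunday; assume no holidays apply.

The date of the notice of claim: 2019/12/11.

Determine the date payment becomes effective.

2020/01/25

The last day of the investigation period: 20 business days after Wednesday, 2019/12/11, skipping weekends — Dec 12, Dec 13, Dec 16, Dec 17, …, Jan 6, Jan 7, Jan 8 — lands on Wednesday, 2020/01/08.
The date payment becomes effective: 17 calendar days after 2020/01/08 is 2020/01/25.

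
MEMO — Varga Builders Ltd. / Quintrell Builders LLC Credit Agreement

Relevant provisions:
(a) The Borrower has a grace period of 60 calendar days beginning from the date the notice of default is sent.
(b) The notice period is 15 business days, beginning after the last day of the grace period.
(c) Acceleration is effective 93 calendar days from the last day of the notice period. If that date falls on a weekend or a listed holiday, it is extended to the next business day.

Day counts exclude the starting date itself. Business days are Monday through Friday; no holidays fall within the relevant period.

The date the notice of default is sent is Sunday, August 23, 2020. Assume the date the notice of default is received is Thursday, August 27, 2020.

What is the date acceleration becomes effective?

February 15, 2021

The last day of the grace period: August 23, 2020 + 60 days = October 22, 2020.
The last day of the notice period: 15 business days after Thursday, October 22, 2020, skipping weekends — Oct 23, Oct 26, Oct 27, Oct 28, …, Nov 10, Nov 11, Nov 12 — lands on Thursday, November 12, 2020.
Adding 93 calendar days to November 12, 2020 gives February 13, 2021, which is the date acceleration becomes effective. That falls on a Saturday, so it rolls to the next business day, Monday, February 15, 2021.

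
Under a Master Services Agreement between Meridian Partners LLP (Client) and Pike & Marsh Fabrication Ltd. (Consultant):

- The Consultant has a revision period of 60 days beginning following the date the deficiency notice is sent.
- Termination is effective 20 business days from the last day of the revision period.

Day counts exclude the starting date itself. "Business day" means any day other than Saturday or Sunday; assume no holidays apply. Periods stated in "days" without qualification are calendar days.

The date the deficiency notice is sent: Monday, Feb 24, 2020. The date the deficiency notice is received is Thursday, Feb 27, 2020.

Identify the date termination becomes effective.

Adding 60 calendar days to Feb 24, 2020 gives Apr 24, 2020, which is the last day of the revision period.
The date termination becomes effective: counting 20 business days from Friday, Apr 24, 2020 (Apr 27, Apr 28, Apr 29, Apr 30, …, May 20, May 21, May 22, skipping weekends) reaches Friday, May 22, 2020.

May 22, 2020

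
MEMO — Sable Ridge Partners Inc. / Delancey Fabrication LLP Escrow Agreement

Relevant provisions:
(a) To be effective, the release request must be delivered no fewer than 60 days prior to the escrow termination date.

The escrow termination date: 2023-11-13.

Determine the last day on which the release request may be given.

2023-09-14

2023-11-13 minus 60 days is 2023-09-14.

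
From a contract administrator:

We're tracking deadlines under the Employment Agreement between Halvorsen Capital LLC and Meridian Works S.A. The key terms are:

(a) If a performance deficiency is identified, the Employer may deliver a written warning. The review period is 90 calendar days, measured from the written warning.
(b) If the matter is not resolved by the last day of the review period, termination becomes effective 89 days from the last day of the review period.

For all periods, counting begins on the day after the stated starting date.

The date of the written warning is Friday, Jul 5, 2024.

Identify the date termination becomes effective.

Adding 90 calendar days to Jul 5, 2024 gives Oct 3, 2024, which is the last day of the review period.
The date termination becomes effective: Oct 3, 2024 + 89 days = Dec 31, 2024.

Dec 31, 2024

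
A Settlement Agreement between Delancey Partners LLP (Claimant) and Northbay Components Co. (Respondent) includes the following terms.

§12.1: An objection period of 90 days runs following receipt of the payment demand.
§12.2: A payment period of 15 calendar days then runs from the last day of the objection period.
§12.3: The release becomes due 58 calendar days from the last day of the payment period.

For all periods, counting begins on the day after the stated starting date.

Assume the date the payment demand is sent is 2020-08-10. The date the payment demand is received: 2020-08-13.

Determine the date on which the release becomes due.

The last day of the objection period: 90 calendar days after 2020-08-13 is 2020-11-11.
The last day of the payment period: 2020-11-11 + 15 days = 2020-11-26.
Adding 58 calendar days to 2020-11-26 gives 2021-01-23, which is the date on which the release becomes due.

2021-01-23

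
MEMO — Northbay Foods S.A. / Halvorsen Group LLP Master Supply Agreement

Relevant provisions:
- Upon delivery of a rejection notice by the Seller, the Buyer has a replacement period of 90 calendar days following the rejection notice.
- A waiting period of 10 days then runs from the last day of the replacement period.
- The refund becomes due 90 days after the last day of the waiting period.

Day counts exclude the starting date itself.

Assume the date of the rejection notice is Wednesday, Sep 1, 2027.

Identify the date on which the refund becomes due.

Mar 9, 2028

The last day of the replacement period: Sep 1, 2027 + 90 days = Nov 30, 2027.
The last day of the waiting period: Nov 30, 2027 + 10 days = Dec 10, 2027.
The date on which the refund becomes due: 90 calendar days after Dec 10, 2027 is Mar 9, 2028.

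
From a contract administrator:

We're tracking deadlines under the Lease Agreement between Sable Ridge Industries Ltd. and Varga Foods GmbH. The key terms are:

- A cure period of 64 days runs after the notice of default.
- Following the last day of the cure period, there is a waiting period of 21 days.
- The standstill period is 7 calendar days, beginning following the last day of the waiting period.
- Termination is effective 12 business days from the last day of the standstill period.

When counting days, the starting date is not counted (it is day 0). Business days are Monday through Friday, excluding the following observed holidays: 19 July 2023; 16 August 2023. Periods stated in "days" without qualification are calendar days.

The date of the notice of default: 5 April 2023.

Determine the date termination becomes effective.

Adding 64 calendar days to 5 April 2023 gives 8 June 2023, which is the last day of the cure period.
The last day of the waiting period: 21 calendar days after 8 June 2023 is 29 June 2023.
Adding 7 calendar days to 29 June 2023 gives 6 July 2023, which is the last day of the standstill period.
From Thursday, 6 July 2023, 12 business days (Jul 7, Jul 10, Jul 11, Jul 12, …, Jul 21, Jul 24, Jul 25, skipping weekends and the listed holiday on Jul 19) brings us to Tuesday, 25 July 2023, which is the date termination becomes effective.

25 July 2023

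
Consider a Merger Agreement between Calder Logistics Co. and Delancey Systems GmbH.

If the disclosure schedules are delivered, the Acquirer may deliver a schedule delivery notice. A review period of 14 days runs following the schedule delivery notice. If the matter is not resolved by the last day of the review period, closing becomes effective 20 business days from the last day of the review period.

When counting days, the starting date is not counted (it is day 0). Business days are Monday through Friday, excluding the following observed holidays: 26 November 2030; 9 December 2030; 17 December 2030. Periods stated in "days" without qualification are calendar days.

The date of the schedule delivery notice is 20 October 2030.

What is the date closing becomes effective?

The last day of the review period: 20 October 2030 + 14 days = 3 November 2030.
From Sunday, 3 November 2030, 20 business days (Nov 4, Nov 5, Nov 6, Nov 7, …, Nov 28, Nov 29, Dec 2, skipping weekends and the listed holiday on Nov 26) brings us to Monday, 2 December 2030, which is the date closing becomes effective.

2 December 2030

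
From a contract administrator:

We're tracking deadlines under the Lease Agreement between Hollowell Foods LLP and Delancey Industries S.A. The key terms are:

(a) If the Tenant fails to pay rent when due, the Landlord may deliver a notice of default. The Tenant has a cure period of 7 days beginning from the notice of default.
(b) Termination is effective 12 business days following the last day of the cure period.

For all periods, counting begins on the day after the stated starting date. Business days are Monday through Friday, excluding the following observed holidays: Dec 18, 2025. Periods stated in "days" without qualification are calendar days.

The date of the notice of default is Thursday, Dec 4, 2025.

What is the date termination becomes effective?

Adding 7 calendar days to Dec 4, 2025 gives Dec 11, 2025, which is the last day of the cure period.
The date termination becomes effective: 12 business days after Thursday, Dec 11, 2025, skipping weekends and the listed holiday on Dec 18 — Dec 12, Dec 15, Dec 16, Dec 17, …, Dec 26, Dec 29, Dec 30 — lands on Tuesday, Dec 30, 2025.

Dec 30, 2025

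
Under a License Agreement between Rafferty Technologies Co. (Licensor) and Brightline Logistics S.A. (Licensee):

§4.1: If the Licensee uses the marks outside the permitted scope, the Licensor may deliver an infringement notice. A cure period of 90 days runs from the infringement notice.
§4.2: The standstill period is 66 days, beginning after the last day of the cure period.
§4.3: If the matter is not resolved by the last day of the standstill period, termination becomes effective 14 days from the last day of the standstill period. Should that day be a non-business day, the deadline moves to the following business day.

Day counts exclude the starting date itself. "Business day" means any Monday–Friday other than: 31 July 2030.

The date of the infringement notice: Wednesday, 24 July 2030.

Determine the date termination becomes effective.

The last day of the cure period: 90 calendar days after 24 July 2030 is 22 October 2030.
Adding 66 calendar days to 22 October 2030 gives 27 December 2030, which is the last day of the standstill period.
Adding 14 calendar days to 27 December 2030 gives 10 January 2031, which is the date termination becomes effective. 10 January 2031 is a Friday and is not a listed holiday, so no roll-forward applies.

10 January 2031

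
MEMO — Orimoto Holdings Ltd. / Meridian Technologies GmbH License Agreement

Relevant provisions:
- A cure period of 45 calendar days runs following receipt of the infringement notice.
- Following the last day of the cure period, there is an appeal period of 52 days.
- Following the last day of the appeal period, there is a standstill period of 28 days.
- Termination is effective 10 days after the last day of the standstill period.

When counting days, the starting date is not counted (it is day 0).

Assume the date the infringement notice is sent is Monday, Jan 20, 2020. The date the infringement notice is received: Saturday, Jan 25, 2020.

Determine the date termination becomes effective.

Jun 8, 2020

The last day of the cure period: Jan 25, 2020 + 45 days = Mar 10, 2020.
Adding 52 calendar days to Mar 10, 2020 gives May 1, 2020, which is the last day of the appeal period.
The last day of the standstill period: May 1, 2020 + 28 days = May 29, 2020.
Adding 10 calendar days to May 29, 2020 gives Jun 8, 2020, which is the date termination becomes effective.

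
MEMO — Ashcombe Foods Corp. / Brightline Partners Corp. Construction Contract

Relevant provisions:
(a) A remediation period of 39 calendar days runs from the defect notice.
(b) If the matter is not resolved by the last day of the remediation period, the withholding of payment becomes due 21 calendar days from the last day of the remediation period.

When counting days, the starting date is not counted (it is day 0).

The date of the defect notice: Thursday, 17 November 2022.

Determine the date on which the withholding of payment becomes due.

The last day of the remediation period: 39 calendar days after 17 November 2022 is 26 December 2022.
The date on which the withholding of payment becomes due: 21 calendar days after 26 December 2022 is 16 January 2023.

16 January 2023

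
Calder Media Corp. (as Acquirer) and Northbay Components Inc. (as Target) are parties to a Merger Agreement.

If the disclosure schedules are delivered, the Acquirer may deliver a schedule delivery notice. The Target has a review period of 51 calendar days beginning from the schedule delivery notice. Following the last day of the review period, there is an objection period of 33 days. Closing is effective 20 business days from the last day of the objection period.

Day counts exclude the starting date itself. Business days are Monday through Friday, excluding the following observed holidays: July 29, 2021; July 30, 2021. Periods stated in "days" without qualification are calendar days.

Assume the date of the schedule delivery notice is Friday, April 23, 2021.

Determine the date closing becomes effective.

August 17, 2021

The last day of the review period: April 23, 2021 + 51 days = June 13, 2021.
Adding 33 calendar days to June 13, 2021 gives July 16, 2021, which is the last day of the objection period.
The date closing becomes effective: counting 20 business days from Friday, July 16, 2021 (Jul 19, Jul 20, Jul 21, Jul 22, …, Aug 13, Aug 16, Aug 17, skipping weekends and the listed holidays on Jul 29, Jul 30) reaches Tuesday, August 17, 2021.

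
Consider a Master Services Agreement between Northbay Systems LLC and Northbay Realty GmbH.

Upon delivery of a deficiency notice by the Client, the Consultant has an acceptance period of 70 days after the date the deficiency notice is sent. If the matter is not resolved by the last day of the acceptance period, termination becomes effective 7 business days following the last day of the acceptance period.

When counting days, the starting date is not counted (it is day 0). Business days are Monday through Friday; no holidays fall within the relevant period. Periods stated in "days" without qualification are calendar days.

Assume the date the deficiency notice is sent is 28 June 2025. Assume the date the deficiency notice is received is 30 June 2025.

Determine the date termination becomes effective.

16 September 2025

Adding 70 calendar days to 28 June 2025 gives 6 September 2025, which is the last day of the acceptance period.
From Saturday, 6 September 2025, 7 business days (Sep 8, Sep 9, Sep 10, Sep 11, Sep 12, Sep 15, Sep 16, skipping weekends) brings us to Tuesday, 16 September 2025, which is the date termination becomes effective.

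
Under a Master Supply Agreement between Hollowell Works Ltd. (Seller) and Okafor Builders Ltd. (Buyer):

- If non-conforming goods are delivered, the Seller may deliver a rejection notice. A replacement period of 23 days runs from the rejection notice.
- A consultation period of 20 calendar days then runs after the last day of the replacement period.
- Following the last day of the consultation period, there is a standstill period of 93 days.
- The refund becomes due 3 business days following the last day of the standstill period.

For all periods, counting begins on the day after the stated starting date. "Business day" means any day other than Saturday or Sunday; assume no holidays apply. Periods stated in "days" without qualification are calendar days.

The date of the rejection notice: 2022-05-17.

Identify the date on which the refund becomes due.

2022-10-05

The last day of the replacement period: 2022-05-17 + 23 days = 2022-06-09.
Adding 20 calendar days to 2022-06-09 gives 2022-06-29, which is the last day of the consultation period.
The last day of the standstill period: 2022-06-29 + 93 days = 2022-09-30.
The date on which the refund becomes due: counting 3 business days from Friday, 2022-09-30 (Oct 3, Oct 4, Oct 5, skipping weekends) reaches Wednesday, 2022-10-05.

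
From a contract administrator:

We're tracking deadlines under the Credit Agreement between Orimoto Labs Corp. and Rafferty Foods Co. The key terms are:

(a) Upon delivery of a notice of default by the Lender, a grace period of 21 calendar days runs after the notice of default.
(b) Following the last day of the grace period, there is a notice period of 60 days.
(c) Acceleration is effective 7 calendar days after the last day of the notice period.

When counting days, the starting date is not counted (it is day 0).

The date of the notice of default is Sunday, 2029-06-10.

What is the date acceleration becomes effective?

The last day of the grace period: 21 calendar days after 2029-06-10 is 2029-07-01.
The last day of the notice period: 60 calendar days after 2029-07-01 is 2029-08-30.
Adding 7 calendar days to 2029-08-30 gives 2029-09-06, which is the date acceleration becomes effective.

2029-09-06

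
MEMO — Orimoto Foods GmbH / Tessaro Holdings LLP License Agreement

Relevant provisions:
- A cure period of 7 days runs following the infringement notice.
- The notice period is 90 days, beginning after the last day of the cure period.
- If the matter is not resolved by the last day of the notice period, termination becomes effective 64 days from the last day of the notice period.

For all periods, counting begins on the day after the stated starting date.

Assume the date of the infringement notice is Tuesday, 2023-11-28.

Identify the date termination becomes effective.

2024-05-07

Adding 7 calendar days to 2023-11-28 gives 2023-12-05, which is the last day of the cure period.
The last day of the notice period: 2023-12-05 + 90 days = 2024-03-04.
The date termination becomes effective: 64 calendar days after 2024-03-04 is 2024-05-07.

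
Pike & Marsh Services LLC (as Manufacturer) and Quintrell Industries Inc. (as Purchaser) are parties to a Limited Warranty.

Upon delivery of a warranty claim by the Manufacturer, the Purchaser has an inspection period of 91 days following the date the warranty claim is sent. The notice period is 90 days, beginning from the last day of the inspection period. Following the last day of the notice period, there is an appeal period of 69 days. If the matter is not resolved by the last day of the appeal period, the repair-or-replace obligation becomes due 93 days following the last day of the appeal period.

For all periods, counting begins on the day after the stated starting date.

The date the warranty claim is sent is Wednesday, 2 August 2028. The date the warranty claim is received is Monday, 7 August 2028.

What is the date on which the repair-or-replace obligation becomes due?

The last day of the inspection period: 91 calendar days after 2 August 2028 is 1 November 2028.
The last day of the notice period: 1 November 2028 + 90 days = 30 January 2029.
The last day of the appeal period: 69 calendar days after 30 January 2029 is 9 April 2029.
The date on which the repair-or-replace obligation becomes due: 9 April 2029 + 93 days = 11 July 2029.

11 July 2029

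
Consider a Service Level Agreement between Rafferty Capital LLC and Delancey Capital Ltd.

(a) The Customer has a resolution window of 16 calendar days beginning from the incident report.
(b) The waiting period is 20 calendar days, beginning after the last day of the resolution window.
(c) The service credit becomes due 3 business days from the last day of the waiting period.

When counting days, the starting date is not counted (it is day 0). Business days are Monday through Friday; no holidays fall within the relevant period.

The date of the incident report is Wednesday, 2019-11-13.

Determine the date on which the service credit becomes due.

The last day of the resolution window: 16 calendar days after 2019-11-13 is 2019-11-29.
The last day of the waiting period: 2019-11-29 + 20 days = 2019-12-19.
The date on which the service credit becomes due: counting 3 business days from Thursday, 2019-12-19 (Dec 20, Dec 23, Dec 24, skipping weekends) reaches Tuesday, 2019-12-24.

2019-12-24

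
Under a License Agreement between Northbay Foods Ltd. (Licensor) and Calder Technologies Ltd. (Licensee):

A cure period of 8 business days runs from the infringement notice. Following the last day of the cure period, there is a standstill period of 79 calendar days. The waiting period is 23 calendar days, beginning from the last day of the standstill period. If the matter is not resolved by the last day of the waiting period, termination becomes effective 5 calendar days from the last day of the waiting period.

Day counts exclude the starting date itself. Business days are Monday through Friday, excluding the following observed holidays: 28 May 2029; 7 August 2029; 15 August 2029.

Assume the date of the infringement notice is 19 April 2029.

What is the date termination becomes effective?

From Thursday, 19 April 2029, 8 business days (Apr 20, Apr 23, Apr 24, Apr 25, Apr 26, Apr 27, Apr 30, May 1, skipping weekends) brings us to Tuesday, 1 May 2029, which is the last day of the cure period.
Adding 79 calendar days to 1 May 2029 gives 19 July 2029, which is the last day of the standstill period.
The last day of the waiting period: 23 calendar days after 19 July 2029 is 11 August 2029.
Adding 5 calendar days to 11 August 2029 gives 16 August 2029, which is the date termination becomes effective.

16 August 2029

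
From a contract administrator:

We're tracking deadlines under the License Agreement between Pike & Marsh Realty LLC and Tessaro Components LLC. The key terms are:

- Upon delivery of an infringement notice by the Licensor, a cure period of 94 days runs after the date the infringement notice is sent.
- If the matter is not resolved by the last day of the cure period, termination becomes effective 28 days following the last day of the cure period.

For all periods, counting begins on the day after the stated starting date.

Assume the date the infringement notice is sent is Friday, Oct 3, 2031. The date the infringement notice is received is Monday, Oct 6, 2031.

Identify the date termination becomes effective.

Feb 2, 2032

Adding 94 calendar days to Oct 3, 2031 gives Jan 5, 2032, which is the last day of the cure period.
The date termination becomes effective: 28 calendar days after Jan 5, 2032 is Feb 2, 2032.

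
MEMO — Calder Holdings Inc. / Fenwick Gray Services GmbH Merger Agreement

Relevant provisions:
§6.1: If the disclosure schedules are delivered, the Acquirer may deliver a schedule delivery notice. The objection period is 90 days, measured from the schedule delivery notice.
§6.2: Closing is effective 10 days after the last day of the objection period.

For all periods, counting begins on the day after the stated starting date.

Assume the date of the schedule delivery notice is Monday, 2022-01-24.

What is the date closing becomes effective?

2022-05-04

The last day of the objection period: 2022-01-24 + 90 days = 2022-04-24.
The date closing becomes effective: 2022-04-24 + 10 days = 2022-05-04.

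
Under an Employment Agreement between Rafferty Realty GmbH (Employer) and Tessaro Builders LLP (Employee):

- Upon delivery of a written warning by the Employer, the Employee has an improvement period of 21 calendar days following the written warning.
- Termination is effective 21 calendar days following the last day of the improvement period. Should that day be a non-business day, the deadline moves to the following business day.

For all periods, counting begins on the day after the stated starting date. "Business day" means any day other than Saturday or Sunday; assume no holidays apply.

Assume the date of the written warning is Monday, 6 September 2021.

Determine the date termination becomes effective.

Adding 21 calendar days to 6 September 2021 gives 27 September 2021, which is the last day of the improvement period.
The date termination becomes effective: 21 calendar days after 27 September 2021 is 18 October 2021. 18 October 2021 is a Monday, so no roll-forward applies.

18 October 2021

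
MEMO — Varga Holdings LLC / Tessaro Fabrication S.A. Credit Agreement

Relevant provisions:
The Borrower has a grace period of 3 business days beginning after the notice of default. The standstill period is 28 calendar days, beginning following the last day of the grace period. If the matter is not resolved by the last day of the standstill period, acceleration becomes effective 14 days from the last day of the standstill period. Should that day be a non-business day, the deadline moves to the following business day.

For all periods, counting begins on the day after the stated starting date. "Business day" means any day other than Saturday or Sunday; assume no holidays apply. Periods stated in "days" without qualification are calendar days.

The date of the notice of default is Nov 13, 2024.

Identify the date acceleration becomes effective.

The last day of the grace period: counting 3 business days from Wednesday, Nov 13, 2024 (Nov 14, Nov 15, Nov 18, skipping weekends) reaches Monday, Nov 18, 2024.
The last day of the standstill period: Nov 18, 2024 + 28 days = Dec 16, 2024.
Adding 14 calendar days to Dec 16, 2024 gives Dec 30, 2024, which is the date acceleration becomes effective. Dec 30, 2024 is a Monday, so no roll-forward applies.

Dec 30, 2024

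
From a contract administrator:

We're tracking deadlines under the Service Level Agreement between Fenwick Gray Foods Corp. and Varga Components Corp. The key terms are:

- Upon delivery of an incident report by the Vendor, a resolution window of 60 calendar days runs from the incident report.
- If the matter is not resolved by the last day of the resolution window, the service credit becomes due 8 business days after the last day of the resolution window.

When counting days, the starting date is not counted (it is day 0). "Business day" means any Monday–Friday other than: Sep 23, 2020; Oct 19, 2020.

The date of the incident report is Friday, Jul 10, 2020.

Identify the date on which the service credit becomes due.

Sep 18, 2020

Adding 60 calendar days to Jul 10, 2020 gives Sep 8, 2020, which is the last day of the resolution window.
The date on which the service credit becomes due: counting 8 business days from Tuesday, Sep 8, 2020 (Sep 9, Sep 10, Sep 11, Sep 14, Sep 15, Sep 16, Sep 17, Sep 18, skipping weekends) reaches Friday, Sep 18, 2020.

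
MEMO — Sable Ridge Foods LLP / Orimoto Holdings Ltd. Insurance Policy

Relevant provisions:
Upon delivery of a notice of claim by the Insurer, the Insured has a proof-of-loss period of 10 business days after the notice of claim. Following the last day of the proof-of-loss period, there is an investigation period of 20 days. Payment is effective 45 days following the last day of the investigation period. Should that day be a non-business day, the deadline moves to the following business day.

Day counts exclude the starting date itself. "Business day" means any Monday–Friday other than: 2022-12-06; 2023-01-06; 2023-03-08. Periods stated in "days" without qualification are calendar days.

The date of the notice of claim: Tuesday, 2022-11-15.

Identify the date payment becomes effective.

From Tuesday, 2022-11-15, 10 business days (Nov 16, Nov 17, Nov 18, Nov 21, Nov 22, Nov 23, Nov 24, Nov 25, Nov 28, Nov 29, skipping weekends) brings us to Tuesday, 2022-11-29, which is the last day of the proof-of-loss period.
The last day of the investigation period: 2022-11-29 + 20 days = 2022-12-19.
The date payment becomes effective: 2022-12-19 + 45 days = 2023-02-02. 2023-02-02 is a Thursday and is not a listed holiday, so no roll-forward applies.

2023-02-02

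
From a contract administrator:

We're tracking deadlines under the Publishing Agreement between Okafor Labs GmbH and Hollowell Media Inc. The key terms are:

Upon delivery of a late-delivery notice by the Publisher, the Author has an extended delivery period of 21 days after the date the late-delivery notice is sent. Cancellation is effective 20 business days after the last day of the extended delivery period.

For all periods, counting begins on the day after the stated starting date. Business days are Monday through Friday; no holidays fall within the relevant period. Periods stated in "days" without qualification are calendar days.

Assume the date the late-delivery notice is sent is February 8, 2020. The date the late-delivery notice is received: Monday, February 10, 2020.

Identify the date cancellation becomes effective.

March 27, 2020

The last day of the extended delivery period: 21 calendar days after February 8, 2020 is February 29, 2020.
The date cancellation becomes effective: counting 20 business days from Saturday, February 29, 2020 (Mar 2, Mar 3, Mar 4, Mar 5, …, Mar 25, Mar 26, Mar 27, skipping weekends) reaches Friday, March 27, 2020.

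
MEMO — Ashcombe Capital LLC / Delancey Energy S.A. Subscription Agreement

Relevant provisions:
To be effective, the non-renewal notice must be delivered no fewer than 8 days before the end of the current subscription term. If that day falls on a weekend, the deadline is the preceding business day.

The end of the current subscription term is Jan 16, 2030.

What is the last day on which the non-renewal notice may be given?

Jan 8, 2030

Counting back 8 calendar days from Jan 16, 2030 gives Jan 8, 2030. That is a Tuesday, so no adjustment is needed.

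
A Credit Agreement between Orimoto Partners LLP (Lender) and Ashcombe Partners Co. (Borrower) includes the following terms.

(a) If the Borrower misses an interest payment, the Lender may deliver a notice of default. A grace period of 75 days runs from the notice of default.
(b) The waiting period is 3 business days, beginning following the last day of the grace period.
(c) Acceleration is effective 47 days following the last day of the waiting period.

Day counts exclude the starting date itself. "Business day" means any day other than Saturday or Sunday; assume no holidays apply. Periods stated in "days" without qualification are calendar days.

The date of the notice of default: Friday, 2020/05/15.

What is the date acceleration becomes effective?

2020/09/19

The last day of the grace period: 2020/05/15 + 75 days = 2020/07/29.
From Wednesday, 2020/07/29, 3 business days (Jul 30, Jul 31, Aug 3, skipping weekends) brings us to Monday, 2020/08/03, which is the last day of the waiting period.
Adding 47 calendar days to 2020/08/03 gives 2020/09/19, which is the date acceleration becomes effective.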